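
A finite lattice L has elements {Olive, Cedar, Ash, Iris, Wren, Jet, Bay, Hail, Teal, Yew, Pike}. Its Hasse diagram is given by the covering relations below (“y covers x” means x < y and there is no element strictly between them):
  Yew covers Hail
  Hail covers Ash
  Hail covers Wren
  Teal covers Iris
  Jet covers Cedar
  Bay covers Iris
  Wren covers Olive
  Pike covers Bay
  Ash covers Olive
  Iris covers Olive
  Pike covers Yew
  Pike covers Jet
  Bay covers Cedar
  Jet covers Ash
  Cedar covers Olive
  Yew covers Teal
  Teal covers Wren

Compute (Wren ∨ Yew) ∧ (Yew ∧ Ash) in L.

Wren ∨ Yew = Yew
Yew ∧ Ash = Ash
Yew ∧ Ash = Ash

Ash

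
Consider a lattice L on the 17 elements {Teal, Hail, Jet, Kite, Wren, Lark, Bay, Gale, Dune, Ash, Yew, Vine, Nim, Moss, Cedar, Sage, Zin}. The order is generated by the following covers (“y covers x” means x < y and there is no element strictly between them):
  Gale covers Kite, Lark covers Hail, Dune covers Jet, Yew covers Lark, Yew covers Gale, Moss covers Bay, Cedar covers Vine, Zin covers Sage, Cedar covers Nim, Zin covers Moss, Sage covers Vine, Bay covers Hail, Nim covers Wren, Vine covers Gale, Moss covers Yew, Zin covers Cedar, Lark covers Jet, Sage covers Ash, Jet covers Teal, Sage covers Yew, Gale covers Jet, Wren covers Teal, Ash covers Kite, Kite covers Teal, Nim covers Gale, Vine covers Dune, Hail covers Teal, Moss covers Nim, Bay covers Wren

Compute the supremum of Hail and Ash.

Common upper bounds of {Hail, Ash}: Sage, Zin.
The least among these is Sage.

Sage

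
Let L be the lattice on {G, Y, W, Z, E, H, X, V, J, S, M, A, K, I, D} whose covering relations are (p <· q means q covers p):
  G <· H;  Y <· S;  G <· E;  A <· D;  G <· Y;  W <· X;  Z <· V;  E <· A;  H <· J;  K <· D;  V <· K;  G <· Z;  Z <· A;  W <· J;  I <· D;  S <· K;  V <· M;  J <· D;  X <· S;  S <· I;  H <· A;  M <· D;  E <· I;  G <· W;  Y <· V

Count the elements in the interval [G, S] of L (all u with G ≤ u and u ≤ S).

5

The interval [G, S] = {G, S, W, X, Y}, which has 5 elements.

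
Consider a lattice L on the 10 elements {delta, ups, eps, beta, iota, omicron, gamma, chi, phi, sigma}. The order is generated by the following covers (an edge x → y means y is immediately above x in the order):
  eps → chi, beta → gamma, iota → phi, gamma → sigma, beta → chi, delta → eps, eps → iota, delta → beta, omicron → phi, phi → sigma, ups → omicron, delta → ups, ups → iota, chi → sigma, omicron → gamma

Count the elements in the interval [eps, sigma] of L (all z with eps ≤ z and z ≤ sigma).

5

The interval [eps, sigma] = {chi, eps, iota, phi, sigma}, which has 5 elements.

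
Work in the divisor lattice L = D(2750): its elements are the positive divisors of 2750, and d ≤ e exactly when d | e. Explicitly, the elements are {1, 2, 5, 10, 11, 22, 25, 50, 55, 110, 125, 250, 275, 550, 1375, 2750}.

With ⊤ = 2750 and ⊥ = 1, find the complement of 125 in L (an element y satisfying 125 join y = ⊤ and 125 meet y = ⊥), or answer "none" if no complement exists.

22

Need y with 125 ∨ y = 2750 and 125 ∧ y = 1.
Checking each element gives: 22.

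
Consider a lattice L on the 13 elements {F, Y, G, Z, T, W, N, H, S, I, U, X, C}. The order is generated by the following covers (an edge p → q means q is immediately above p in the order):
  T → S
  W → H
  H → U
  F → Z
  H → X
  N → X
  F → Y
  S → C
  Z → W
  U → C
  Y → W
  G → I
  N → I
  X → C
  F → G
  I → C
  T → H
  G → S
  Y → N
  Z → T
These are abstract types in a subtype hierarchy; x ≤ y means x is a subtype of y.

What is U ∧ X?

Common lower bounds of {U, X}: F, H, T, W, Y, Z.
The greatest among these is H.

H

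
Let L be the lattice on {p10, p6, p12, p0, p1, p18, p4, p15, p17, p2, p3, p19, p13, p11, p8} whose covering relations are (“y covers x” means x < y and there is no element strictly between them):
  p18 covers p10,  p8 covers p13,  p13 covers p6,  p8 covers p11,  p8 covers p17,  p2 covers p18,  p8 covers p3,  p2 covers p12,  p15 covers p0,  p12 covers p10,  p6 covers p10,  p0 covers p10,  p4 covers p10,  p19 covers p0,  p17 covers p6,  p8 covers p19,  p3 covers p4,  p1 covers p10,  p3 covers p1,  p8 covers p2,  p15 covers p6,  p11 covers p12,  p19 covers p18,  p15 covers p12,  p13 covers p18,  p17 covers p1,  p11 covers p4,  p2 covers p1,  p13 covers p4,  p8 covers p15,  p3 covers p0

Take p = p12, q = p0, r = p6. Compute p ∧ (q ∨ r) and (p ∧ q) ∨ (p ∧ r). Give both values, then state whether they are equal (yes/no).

q ∨ r = p15, so p ∧ (q ∨ r) = p12 ∧ p15 = p12.
p ∧ q = p10 and p ∧ r = p10, so (p ∧ q) ∨ (p ∧ r) = p10 ∨ p10 = p10.
Equal: no.

p12; p10; no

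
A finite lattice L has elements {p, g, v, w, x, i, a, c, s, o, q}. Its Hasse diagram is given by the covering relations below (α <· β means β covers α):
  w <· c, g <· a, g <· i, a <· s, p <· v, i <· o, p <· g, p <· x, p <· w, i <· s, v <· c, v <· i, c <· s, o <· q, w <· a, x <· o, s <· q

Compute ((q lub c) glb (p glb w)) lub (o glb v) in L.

q ∨ c = q
p ∧ w = p
q ∧ p = p
o ∧ v = v
p ∨ v = v

v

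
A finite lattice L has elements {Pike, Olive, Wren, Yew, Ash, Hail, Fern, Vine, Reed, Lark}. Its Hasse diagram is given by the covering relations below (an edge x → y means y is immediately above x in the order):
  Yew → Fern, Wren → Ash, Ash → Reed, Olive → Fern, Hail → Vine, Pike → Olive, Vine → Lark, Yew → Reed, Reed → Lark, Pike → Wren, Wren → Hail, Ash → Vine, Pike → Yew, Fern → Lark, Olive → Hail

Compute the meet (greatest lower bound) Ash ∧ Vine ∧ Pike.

Pike

Common lower bounds of {Ash, Vine, Pike}: Pike.
The greatest among these is Pike.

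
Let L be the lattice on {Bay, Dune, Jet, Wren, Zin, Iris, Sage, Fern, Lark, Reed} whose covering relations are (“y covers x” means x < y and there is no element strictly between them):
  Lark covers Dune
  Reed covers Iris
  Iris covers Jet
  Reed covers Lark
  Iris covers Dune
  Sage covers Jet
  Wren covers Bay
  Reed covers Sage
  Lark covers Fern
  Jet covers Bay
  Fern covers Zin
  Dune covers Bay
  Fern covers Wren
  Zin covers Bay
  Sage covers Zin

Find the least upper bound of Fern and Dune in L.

Lark

Common upper bounds of {Fern, Dune}: Lark, Reed.
The least among these is Lark.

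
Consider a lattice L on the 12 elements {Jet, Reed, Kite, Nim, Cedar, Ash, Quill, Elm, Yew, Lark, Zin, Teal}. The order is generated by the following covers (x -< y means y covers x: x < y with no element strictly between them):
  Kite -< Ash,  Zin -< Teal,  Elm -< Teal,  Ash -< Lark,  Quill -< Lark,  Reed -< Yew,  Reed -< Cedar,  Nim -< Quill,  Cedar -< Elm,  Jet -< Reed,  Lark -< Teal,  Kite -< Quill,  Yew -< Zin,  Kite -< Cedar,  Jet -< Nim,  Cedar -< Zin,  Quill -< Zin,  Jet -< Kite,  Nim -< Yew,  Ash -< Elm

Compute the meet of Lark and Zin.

Quill

Common lower bounds of {Lark, Zin}: Jet, Kite, Nim, Quill.
The greatest among these is Quill.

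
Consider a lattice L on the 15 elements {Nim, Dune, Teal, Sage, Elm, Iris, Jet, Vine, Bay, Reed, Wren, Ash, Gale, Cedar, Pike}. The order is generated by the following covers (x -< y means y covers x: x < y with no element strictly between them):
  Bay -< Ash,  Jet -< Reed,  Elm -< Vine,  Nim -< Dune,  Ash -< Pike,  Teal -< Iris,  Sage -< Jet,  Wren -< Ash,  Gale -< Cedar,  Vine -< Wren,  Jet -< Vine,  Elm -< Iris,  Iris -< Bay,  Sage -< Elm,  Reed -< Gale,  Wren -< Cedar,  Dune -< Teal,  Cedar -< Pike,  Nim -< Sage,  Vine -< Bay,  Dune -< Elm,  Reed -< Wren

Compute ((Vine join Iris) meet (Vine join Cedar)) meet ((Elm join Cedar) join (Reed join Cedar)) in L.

Vine ∨ Iris = Bay
Vine ∨ Cedar = Cedar
Bay ∧ Cedar = Vine
Elm ∨ Cedar = Cedar
Reed ∨ Cedar = Cedar
Cedar ∨ Cedar = Cedar
Vine ∧ Cedar = Vine

Vine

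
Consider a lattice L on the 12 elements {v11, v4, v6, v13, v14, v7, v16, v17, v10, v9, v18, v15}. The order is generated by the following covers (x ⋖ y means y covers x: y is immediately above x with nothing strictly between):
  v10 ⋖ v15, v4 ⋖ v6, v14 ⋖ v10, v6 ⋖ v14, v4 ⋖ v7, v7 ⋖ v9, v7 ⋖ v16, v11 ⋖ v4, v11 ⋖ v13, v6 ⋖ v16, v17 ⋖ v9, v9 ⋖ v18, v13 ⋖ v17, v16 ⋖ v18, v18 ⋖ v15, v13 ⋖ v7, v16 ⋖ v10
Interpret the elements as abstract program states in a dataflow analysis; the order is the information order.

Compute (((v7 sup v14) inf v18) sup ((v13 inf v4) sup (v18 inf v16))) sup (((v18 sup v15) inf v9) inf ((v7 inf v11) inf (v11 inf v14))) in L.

v7 ∨ v14 = v10
v10 ∧ v18 = v16
v13 ∧ v4 = v11
v18 ∧ v16 = v16
v11 ∨ v16 = v16
v16 ∨ v16 = v16
v18 ∨ v15 = v15
v15 ∧ v9 = v9
v7 ∧ v11 = v11
v11 ∧ v14 = v11
v11 ∧ v11 = v11
v9 ∧ v11 = v11
v16 ∨ v11 = v16

v16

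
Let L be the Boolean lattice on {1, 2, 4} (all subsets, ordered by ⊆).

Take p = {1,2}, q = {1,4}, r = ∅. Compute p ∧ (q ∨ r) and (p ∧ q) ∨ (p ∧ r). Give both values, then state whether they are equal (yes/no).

{1}; {1}; yes

q ∨ r = {1,4}, so p ∧ (q ∨ r) = {1,2} ∧ {1,4} = {1}.
p ∧ q = {1} and p ∧ r = ∅, so (p ∧ q) ∨ (p ∧ r) = {1} ∨ ∅ = {1}.
Equal: yes.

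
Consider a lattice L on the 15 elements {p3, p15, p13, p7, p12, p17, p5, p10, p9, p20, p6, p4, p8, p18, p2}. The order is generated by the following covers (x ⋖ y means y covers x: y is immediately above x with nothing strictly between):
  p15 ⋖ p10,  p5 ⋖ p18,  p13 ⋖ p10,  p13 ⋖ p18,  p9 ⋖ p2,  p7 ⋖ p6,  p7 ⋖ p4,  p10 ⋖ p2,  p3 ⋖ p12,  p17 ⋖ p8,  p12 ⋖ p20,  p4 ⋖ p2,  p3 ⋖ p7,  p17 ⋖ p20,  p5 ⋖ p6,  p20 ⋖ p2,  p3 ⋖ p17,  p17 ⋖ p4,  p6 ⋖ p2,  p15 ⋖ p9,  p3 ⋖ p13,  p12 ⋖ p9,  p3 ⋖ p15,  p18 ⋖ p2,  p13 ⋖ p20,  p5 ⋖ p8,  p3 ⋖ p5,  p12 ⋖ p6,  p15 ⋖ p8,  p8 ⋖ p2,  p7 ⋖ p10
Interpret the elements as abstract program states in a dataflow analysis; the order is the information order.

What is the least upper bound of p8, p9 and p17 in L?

Common upper bounds of {p8, p9, p17}: p2.
The least among these is p2.

p2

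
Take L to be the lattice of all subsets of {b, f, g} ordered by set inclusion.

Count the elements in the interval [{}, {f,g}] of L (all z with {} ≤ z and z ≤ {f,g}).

The interval [{}, {f,g}] = {{f,g}, {f}, {g}, {}}, which has 4 elements.

4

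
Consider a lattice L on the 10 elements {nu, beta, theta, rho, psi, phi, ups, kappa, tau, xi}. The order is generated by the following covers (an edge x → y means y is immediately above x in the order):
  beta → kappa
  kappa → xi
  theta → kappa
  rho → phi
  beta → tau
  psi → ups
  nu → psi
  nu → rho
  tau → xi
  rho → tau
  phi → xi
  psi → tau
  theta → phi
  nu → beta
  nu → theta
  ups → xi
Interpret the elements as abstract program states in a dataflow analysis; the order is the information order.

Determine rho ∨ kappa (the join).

xi

Common upper bounds of {rho, kappa}: xi.
The least among these is xi.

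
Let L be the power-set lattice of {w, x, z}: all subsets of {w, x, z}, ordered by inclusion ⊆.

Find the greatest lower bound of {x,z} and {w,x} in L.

Common lower bounds of {{x,z}, {w,x}}: {x}, {}.
The greatest among these is {x}.

{x}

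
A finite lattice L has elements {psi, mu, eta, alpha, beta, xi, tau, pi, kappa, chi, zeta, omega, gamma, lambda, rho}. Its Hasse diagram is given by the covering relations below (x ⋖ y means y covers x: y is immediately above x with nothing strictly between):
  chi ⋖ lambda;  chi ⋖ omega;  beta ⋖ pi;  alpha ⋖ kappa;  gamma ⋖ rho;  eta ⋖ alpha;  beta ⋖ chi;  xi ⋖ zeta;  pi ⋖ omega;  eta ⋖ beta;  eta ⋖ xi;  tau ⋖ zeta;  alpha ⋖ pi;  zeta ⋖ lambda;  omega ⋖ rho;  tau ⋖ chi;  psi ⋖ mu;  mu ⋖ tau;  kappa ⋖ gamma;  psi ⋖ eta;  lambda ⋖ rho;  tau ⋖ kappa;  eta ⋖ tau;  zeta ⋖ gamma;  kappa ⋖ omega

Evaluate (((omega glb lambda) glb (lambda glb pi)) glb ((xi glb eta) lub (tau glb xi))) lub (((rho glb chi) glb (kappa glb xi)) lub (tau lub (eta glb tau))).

tau

omega ∧ lambda = chi
lambda ∧ pi = beta
chi ∧ beta = beta
xi ∧ eta = eta
tau ∧ xi = eta
eta ∨ eta = eta
beta ∧ eta = eta
rho ∧ chi = chi
kappa ∧ xi = eta
chi ∧ eta = eta
eta ∧ tau = eta
tau ∨ eta = tau
eta ∨ tau = tau
eta ∨ tau = tau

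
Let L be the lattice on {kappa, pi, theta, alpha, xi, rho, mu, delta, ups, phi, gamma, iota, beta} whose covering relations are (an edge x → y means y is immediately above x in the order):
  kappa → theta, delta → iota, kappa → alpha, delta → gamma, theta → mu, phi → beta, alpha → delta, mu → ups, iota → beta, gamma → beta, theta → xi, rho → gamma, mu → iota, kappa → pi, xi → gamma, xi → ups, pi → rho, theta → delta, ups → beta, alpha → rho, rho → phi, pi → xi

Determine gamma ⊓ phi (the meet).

rho

Common lower bounds of {gamma, phi}: alpha, kappa, pi, rho.
The greatest among these is rho.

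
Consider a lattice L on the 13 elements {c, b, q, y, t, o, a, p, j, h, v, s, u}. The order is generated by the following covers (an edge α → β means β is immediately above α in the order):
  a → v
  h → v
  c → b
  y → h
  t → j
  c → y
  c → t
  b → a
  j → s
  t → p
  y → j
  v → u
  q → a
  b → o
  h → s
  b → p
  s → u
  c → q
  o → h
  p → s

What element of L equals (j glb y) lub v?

j ∧ y = y
y ∨ v = v

v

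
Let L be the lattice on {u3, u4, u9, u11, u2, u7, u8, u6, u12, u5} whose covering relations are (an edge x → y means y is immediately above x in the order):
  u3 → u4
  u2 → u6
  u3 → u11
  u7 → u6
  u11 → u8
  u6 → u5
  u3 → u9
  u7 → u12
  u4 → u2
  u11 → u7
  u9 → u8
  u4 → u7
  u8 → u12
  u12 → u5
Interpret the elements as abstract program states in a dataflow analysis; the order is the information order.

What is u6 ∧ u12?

Common lower bounds of {u6, u12}: u11, u3, u4, u7.
The greatest among these is u7.

u7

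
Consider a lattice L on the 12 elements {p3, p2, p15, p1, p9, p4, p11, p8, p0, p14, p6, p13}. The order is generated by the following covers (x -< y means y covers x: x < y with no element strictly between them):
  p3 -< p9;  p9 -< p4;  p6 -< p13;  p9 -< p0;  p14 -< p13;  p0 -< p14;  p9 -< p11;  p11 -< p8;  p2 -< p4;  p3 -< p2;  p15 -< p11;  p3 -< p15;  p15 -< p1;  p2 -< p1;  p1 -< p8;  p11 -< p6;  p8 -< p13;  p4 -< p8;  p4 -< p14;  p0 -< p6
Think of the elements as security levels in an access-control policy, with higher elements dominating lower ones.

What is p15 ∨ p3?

Common upper bounds of {p15, p3}: p1, p11, p13, p15, p6, p8.
The least among these is p15.

p15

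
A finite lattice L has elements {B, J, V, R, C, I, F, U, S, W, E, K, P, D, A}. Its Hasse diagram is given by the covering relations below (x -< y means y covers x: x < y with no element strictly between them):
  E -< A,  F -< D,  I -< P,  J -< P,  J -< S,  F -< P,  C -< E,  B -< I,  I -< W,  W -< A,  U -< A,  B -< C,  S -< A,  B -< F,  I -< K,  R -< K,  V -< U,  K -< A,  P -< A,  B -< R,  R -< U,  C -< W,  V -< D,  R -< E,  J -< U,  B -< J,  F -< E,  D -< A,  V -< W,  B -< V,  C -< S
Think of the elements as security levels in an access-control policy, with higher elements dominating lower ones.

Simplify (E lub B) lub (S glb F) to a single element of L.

E ∨ B = E
S ∧ F = B
E ∨ B = E

E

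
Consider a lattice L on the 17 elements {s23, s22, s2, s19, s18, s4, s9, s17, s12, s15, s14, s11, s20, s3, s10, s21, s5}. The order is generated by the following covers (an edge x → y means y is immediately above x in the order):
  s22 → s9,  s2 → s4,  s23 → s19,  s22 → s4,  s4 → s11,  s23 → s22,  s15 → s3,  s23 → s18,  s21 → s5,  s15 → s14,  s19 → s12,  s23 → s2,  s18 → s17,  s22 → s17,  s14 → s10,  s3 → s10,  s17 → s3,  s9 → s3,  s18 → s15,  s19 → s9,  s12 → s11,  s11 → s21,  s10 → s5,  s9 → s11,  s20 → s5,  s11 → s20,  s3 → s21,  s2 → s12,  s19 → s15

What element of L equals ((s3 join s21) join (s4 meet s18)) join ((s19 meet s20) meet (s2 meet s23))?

s21

s3 ∨ s21 = s21
s4 ∧ s18 = s23
s21 ∨ s23 = s21
s19 ∧ s20 = s19
s2 ∧ s23 = s23
s19 ∧ s23 = s23
s21 ∨ s23 = s21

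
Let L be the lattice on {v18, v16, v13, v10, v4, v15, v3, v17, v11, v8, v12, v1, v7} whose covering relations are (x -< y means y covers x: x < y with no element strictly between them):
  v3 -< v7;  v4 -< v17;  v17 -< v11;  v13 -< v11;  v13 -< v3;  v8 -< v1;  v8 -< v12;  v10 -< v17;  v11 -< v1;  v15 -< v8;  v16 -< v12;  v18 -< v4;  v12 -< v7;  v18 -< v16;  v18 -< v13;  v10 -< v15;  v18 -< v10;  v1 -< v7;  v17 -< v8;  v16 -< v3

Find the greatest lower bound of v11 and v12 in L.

v17

Common lower bounds of {v11, v12}: v10, v17, v18, v4.
The greatest among these is v17.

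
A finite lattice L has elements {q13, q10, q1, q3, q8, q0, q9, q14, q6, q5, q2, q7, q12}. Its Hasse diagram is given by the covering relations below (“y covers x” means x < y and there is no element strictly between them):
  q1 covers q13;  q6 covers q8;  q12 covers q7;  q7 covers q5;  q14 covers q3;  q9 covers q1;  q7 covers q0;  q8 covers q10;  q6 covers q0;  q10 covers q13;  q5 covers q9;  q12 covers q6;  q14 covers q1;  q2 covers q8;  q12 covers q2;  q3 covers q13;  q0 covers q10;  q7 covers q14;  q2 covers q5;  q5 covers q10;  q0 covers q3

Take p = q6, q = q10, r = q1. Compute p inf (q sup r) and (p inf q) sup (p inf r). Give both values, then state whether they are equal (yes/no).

q10; q10; yes

q sup r = q5, so p inf (q sup r) = q6 inf q5 = q10.
p inf q = q10 and p inf r = q13, so (p inf q) sup (p inf r) = q10 sup q13 = q10.
Equal: yes.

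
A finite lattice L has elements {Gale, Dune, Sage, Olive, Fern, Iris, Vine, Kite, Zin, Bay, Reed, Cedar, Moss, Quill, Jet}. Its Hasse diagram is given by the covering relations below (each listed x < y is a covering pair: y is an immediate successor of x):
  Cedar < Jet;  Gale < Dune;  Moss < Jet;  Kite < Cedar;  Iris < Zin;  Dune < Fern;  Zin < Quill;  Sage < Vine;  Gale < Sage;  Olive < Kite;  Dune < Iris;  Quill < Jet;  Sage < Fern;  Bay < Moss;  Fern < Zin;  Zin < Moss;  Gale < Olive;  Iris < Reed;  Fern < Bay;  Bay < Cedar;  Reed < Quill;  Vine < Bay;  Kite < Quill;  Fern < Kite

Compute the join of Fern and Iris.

Zin

Common upper bounds of {Fern, Iris}: Jet, Moss, Quill, Zin.
The least among these is Zin.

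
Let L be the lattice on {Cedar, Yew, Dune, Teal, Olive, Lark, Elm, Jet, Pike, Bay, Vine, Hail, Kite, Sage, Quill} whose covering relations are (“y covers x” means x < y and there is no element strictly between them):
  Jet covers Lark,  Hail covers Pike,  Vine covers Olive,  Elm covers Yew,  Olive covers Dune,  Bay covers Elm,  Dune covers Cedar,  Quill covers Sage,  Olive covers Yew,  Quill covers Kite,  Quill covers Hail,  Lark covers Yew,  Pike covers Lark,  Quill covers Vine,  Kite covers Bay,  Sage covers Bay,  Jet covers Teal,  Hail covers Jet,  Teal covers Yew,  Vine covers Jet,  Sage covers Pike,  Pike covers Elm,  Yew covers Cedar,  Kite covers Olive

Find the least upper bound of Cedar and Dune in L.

Dune

Common upper bounds of {Cedar, Dune}: Dune, Kite, Olive, Quill, Vine.
The least among these is Dune.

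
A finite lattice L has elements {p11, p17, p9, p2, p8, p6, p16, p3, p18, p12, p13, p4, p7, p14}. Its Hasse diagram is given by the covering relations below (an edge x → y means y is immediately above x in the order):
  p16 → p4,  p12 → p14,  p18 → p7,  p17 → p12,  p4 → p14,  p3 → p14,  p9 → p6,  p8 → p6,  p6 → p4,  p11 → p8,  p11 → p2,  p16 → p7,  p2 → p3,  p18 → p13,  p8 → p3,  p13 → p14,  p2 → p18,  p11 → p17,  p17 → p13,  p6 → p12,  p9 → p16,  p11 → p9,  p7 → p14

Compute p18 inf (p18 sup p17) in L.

p18

p18 ∨ p17 = p13
p18 ∧ p13 = p18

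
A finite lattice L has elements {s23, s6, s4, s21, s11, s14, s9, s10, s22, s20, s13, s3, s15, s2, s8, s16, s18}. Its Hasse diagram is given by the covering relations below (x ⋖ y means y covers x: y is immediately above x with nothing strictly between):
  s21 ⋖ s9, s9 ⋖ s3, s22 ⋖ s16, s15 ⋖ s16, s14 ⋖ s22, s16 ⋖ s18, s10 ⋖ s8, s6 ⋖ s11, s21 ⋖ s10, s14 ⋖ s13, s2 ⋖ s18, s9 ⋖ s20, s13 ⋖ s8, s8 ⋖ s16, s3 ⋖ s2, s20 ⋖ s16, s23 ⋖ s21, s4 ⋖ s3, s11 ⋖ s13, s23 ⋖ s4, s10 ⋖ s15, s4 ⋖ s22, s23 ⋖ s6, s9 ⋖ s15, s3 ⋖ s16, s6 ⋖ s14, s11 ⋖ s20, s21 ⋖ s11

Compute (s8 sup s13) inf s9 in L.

s21

s8 ∨ s13 = s8
s8 ∧ s9 = s21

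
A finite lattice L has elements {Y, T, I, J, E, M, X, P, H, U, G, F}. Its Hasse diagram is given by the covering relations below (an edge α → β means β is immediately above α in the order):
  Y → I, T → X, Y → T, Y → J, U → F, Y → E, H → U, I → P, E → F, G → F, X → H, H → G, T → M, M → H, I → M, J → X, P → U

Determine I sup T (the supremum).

Common upper bounds of {I, T}: F, G, H, M, U.
The least among these is M.

M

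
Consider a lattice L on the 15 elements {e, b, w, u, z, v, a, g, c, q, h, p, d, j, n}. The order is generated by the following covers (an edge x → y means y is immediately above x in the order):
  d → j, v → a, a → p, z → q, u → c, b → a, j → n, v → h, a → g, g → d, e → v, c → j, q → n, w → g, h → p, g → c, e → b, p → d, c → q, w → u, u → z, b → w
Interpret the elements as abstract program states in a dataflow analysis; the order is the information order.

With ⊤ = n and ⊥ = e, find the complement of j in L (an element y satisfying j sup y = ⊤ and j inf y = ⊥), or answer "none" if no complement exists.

none

For every candidate y, either j ∨ y ≠ n or j ∧ y ≠ e; no complement exists.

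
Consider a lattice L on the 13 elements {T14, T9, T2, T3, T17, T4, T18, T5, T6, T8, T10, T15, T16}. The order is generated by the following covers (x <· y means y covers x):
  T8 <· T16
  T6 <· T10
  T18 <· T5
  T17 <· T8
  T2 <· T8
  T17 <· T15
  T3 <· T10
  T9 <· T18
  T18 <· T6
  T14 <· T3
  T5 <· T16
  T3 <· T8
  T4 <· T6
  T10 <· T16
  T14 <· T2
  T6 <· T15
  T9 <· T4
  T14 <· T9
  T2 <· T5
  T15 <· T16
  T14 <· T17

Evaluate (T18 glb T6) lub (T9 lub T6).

T6

T18 ∧ T6 = T18
T9 ∨ T6 = T6
T18 ∨ T6 = T6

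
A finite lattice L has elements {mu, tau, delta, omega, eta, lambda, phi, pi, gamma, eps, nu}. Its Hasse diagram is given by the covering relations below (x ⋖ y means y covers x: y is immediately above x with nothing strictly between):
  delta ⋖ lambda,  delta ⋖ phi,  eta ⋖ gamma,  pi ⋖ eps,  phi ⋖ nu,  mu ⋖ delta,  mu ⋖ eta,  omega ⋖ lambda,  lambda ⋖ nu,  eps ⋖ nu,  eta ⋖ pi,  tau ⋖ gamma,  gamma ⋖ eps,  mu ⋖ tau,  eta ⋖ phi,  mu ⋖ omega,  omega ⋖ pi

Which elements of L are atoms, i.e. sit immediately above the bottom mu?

The atoms are exactly the elements that cover mu: delta, eta, omega, tau.

delta, eta, omega, tau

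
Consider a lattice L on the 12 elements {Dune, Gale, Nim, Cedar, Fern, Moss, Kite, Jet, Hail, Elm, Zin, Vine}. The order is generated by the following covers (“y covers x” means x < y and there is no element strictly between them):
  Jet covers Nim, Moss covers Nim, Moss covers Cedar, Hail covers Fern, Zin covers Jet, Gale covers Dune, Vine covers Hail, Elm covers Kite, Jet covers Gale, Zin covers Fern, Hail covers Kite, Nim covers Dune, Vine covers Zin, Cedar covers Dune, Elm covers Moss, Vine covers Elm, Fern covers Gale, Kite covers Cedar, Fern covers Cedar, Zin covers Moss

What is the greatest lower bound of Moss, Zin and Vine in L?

Moss

Common lower bounds of {Moss, Zin, Vine}: Cedar, Dune, Moss, Nim.
The greatest among these is Moss.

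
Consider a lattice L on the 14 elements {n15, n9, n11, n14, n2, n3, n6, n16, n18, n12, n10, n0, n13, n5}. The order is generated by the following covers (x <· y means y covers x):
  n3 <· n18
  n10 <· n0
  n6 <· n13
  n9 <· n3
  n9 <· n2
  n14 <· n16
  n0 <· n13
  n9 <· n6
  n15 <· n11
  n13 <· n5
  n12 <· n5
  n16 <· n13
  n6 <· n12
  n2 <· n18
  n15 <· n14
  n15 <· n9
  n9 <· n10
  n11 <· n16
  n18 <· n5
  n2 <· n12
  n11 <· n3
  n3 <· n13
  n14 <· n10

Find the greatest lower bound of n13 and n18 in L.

n3

Common lower bounds of {n13, n18}: n11, n15, n3, n9.
The greatest among these is n3.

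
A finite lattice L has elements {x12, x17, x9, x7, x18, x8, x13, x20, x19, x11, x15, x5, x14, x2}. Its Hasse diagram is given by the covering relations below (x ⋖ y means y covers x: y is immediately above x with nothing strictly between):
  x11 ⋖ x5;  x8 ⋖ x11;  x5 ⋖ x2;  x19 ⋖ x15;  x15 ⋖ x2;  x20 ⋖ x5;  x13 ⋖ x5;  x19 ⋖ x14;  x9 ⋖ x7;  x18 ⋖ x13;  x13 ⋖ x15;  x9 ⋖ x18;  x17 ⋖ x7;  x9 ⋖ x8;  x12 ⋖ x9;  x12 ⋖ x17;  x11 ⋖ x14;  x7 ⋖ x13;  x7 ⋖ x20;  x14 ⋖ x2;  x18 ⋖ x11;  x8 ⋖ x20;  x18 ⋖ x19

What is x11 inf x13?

Common lower bounds of {x11, x13}: x12, x18, x9.
The greatest among these is x18.

x18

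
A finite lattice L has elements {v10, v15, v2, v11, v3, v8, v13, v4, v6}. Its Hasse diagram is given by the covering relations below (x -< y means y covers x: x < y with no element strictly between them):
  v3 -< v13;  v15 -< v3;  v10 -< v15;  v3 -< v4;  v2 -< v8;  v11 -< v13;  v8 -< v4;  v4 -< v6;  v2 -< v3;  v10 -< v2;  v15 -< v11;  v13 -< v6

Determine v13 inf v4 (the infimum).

v3

Common lower bounds of {v13, v4}: v10, v15, v2, v3.
The greatest among these is v3.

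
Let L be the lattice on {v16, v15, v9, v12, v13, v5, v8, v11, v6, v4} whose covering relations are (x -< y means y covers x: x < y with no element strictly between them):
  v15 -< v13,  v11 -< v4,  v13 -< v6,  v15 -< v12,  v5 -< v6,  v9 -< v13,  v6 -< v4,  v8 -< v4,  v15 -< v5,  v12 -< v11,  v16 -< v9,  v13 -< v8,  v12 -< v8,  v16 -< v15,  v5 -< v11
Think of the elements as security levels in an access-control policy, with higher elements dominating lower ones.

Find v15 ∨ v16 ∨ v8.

Common upper bounds of {v15, v16, v8}: v4, v8.
The least among these is v8.

v8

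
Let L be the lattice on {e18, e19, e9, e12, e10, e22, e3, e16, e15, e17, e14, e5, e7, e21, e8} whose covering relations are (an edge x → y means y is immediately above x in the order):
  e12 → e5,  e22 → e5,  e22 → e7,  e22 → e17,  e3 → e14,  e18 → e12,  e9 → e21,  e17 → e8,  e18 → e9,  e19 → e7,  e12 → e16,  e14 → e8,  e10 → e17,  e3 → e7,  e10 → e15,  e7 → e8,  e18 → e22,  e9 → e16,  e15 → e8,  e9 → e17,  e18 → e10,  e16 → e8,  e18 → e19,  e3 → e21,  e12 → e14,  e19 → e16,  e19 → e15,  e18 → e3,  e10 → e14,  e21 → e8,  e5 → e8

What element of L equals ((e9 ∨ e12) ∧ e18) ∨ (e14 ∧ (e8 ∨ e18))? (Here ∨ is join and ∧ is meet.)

e14

e9 ∨ e12 = e16
e16 ∧ e18 = e18
e8 ∨ e18 = e8
e14 ∧ e8 = e14
e18 ∨ e14 = e14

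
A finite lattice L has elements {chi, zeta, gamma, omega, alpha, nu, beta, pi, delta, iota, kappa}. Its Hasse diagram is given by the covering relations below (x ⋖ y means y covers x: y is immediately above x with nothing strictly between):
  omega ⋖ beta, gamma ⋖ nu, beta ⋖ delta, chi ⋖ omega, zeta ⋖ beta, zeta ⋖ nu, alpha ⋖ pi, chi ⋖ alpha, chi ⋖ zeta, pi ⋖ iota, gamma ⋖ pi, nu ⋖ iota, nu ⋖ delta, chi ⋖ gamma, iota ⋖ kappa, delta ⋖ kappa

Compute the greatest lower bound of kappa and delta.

delta

Common lower bounds of {kappa, delta}: beta, chi, delta, gamma, nu, omega, zeta.
The greatest among these is delta.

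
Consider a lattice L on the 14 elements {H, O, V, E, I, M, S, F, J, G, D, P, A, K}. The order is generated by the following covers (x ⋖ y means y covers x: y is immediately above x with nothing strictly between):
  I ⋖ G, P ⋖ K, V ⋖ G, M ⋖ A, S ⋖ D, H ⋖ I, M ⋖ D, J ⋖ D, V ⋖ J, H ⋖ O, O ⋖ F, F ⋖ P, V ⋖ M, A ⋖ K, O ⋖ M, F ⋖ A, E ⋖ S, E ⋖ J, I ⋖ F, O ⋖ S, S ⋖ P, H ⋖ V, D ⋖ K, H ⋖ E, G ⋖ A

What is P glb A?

F

Common lower bounds of {P, A}: F, H, I, O.
The greatest among these is F.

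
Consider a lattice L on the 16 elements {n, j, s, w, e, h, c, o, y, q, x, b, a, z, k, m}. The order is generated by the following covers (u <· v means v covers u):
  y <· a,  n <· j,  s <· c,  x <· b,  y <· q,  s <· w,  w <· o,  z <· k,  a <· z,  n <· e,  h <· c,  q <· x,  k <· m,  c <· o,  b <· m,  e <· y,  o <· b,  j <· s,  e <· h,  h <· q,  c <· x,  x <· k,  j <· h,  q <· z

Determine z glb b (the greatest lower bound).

Common lower bounds of {z, b}: e, h, j, n, q, y.
The greatest among these is q.

q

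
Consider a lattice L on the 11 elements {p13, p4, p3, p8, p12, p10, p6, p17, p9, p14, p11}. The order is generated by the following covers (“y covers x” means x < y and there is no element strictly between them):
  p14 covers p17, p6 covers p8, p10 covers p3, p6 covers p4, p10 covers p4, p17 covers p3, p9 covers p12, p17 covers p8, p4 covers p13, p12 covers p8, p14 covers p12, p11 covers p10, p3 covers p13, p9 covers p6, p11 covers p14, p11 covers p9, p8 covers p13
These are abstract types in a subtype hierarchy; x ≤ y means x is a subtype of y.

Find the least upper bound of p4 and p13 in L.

p4

Common upper bounds of {p4, p13}: p10, p11, p4, p6, p9.
The least among these is p4.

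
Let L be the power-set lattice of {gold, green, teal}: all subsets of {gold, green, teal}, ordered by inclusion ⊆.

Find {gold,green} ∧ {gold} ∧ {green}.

{}

Common lower bounds of {{gold,green}, {gold}, {green}}: {}.
The greatest among these is {}.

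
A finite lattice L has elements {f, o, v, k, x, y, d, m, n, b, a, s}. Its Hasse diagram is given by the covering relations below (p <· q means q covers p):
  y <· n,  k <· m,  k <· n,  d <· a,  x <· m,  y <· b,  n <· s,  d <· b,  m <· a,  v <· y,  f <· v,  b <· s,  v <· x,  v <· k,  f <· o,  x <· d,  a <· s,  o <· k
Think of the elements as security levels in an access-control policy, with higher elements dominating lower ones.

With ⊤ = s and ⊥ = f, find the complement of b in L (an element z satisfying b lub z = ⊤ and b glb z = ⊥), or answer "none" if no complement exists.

Need z with b ∨ z = s and b ∧ z = f.
Checking each element gives: o.

o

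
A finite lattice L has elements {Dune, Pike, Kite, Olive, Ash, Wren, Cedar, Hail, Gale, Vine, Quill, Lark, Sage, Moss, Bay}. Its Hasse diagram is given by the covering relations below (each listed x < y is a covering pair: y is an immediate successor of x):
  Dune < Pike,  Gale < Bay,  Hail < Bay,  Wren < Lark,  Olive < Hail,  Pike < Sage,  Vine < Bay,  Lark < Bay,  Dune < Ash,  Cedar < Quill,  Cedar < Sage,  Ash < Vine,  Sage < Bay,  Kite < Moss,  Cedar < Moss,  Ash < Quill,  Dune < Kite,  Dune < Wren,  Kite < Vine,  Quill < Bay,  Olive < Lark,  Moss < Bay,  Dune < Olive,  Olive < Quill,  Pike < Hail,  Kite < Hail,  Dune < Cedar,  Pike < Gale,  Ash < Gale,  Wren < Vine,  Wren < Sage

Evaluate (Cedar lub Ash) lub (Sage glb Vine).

Bay

Cedar ∨ Ash = Quill
Sage ∧ Vine = Wren
Quill ∨ Wren = Bay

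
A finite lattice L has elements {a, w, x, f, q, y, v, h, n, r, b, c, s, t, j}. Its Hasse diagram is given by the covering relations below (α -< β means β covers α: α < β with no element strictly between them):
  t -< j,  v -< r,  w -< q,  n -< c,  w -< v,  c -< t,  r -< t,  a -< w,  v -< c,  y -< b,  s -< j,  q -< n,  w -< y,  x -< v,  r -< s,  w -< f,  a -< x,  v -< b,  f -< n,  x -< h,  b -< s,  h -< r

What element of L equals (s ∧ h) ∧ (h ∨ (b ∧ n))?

h

s ∧ h = h
b ∧ n = w
h ∨ w = r
h ∧ r = h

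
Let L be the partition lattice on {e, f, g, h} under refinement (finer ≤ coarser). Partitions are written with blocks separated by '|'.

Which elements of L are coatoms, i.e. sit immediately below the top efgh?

The coatoms are exactly the elements covered by efgh: efg|h, efh|g, ef|gh, egh|f, eg|fh, eh|fg, e|fgh.

efg|h, efh|g, ef|gh, egh|f, eg|fh, eh|fg, e|fgh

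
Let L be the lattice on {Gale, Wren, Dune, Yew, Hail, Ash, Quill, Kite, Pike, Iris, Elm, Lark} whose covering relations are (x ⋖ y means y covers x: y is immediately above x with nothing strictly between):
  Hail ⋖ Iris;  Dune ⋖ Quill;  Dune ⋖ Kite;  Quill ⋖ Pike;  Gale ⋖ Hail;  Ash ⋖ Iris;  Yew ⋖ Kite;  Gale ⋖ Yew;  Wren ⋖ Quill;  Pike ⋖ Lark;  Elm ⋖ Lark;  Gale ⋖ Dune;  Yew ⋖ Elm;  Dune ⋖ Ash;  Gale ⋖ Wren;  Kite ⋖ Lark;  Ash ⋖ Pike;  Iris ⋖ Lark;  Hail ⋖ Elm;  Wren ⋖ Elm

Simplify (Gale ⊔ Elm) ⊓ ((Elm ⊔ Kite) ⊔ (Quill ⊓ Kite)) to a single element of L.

Gale ∨ Elm = Elm
Elm ∨ Kite = Lark
Quill ∧ Kite = Dune
Lark ∨ Dune = Lark
Elm ∧ Lark = Elm

Elm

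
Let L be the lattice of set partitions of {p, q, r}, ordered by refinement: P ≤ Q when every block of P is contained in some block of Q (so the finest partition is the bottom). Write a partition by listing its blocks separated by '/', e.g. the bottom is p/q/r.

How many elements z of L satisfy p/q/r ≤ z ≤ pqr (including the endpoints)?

The interval [p/q/r, pqr] = {p/q/r, p/qr, pq/r, pqr, pr/q}, which has 5 elements.

5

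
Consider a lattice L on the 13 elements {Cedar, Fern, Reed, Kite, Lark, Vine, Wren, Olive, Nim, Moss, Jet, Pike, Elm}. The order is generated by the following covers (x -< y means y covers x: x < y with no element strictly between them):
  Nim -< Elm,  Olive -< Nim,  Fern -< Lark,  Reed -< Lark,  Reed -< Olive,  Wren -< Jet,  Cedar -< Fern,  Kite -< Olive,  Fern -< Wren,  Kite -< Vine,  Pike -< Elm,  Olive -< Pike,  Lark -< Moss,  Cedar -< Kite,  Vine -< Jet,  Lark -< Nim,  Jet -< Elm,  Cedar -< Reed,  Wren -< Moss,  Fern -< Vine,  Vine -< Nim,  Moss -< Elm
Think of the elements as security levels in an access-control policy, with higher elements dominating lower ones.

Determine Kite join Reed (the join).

Olive

Common upper bounds of {Kite, Reed}: Elm, Nim, Olive, Pike.
The least among these is Olive.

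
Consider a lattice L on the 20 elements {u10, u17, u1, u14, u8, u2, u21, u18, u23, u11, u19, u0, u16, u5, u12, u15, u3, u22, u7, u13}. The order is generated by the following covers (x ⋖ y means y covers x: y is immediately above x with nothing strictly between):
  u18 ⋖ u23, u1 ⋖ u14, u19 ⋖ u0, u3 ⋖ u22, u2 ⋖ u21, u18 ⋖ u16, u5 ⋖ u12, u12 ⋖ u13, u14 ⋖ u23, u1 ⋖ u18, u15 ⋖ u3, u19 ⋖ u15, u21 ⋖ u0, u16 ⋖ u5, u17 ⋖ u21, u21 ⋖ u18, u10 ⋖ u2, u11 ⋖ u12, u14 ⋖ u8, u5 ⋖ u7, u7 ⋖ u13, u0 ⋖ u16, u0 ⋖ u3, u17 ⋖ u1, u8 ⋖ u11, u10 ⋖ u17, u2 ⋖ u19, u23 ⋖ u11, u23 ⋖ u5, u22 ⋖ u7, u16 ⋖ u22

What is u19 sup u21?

Common upper bounds of {u19, u21}: u0, u12, u13, u16, u22, u3, u5, u7.
The least among these is u0.

u0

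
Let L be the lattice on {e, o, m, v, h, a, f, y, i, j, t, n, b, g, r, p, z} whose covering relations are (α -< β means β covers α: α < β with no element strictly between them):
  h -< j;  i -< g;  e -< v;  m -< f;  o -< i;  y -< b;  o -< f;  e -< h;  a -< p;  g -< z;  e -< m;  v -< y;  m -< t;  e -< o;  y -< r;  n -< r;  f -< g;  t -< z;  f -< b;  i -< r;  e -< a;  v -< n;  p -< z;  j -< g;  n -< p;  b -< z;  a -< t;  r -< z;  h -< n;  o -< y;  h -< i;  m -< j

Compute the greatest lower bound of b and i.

o

Common lower bounds of {b, i}: e, o.
The greatest among these is o.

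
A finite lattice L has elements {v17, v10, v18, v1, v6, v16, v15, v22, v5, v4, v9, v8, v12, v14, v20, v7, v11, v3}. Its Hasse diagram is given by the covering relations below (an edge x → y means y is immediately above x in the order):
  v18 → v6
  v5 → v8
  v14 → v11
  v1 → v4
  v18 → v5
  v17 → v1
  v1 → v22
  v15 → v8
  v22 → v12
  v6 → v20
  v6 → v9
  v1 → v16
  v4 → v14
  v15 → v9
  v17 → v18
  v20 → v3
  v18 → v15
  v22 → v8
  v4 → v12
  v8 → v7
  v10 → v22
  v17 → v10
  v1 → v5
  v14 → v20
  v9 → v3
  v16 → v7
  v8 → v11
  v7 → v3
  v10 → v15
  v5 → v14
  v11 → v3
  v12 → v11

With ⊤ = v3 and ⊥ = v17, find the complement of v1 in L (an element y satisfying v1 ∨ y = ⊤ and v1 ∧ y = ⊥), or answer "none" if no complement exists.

v9

Need y with v1 ∨ y = v3 and v1 ∧ y = v17.
Checking each element gives: v9.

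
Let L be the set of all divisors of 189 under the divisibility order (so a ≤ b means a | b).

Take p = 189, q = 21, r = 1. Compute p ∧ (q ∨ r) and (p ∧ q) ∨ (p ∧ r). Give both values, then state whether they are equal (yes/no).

q ∨ r = 21, so p ∧ (q ∨ r) = 189 ∧ 21 = 21.
p ∧ q = 21 and p ∧ r = 1, so (p ∧ q) ∨ (p ∧ r) = 21 ∨ 1 = 21.
Equal: yes.

21; 21; yes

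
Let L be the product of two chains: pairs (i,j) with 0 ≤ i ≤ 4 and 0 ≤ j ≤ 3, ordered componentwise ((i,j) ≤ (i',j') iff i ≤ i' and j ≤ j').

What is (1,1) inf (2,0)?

(1,0)

Common lower bounds of {(1,1), (2,0)}: (0,0), (1,0).
The greatest among these is (1,0).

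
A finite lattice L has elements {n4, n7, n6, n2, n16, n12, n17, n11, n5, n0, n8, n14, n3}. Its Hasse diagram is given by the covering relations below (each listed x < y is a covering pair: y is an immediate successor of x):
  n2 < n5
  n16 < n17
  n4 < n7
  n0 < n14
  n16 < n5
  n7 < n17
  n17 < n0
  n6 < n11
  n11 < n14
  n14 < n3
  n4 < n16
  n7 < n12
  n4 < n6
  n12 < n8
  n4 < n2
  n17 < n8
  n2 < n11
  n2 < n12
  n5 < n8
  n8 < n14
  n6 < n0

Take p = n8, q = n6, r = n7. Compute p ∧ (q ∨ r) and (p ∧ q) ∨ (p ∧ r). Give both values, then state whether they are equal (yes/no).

q ∨ r = n0, so p ∧ (q ∨ r) = n8 ∧ n0 = n17.
p ∧ q = n4 and p ∧ r = n7, so (p ∧ q) ∨ (p ∧ r) = n4 ∨ n7 = n7.
Equal: no.

n17; n7; no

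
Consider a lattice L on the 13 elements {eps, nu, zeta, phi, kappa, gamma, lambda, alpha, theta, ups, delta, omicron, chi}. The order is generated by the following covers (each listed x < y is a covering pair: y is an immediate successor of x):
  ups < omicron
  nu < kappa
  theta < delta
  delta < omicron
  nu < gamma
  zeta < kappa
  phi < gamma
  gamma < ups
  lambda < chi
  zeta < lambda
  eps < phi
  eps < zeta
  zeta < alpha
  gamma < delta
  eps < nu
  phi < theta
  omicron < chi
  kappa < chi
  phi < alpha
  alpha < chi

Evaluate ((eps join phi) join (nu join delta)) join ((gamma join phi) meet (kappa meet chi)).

eps ∨ phi = phi
nu ∨ delta = delta
phi ∨ delta = delta
gamma ∨ phi = gamma
kappa ∧ chi = kappa
gamma ∧ kappa = nu
delta ∨ nu = delta

delta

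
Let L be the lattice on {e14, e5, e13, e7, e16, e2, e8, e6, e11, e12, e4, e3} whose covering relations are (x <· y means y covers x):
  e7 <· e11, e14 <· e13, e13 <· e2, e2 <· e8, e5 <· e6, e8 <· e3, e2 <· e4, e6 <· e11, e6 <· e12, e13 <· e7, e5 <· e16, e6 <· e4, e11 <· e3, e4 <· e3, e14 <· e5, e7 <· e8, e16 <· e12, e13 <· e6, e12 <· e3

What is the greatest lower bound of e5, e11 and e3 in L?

e5

Common lower bounds of {e5, e11, e3}: e14, e5.
The greatest among these is e5.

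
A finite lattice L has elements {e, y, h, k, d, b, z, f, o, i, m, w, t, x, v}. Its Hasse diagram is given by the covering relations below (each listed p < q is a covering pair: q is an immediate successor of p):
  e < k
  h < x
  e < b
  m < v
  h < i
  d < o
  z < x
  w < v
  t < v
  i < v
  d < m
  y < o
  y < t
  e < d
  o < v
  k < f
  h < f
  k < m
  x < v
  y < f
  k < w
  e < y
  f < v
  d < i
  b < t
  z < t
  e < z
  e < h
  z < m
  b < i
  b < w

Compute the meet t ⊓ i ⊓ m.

e

Common lower bounds of {t, i, m}: e.
The greatest among these is e.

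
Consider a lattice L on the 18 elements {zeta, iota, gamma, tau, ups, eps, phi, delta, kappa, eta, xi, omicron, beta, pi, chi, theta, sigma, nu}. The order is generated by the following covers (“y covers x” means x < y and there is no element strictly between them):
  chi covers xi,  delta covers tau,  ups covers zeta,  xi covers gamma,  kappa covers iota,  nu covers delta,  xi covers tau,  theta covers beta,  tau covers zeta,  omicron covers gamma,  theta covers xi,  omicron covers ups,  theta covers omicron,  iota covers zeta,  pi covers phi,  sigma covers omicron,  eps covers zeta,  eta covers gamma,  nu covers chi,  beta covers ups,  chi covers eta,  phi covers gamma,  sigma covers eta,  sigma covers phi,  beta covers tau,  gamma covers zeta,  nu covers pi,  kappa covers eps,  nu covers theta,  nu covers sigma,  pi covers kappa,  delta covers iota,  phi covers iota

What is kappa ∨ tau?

Common upper bounds of {kappa, tau}: nu.
The least among these is nu.

nu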